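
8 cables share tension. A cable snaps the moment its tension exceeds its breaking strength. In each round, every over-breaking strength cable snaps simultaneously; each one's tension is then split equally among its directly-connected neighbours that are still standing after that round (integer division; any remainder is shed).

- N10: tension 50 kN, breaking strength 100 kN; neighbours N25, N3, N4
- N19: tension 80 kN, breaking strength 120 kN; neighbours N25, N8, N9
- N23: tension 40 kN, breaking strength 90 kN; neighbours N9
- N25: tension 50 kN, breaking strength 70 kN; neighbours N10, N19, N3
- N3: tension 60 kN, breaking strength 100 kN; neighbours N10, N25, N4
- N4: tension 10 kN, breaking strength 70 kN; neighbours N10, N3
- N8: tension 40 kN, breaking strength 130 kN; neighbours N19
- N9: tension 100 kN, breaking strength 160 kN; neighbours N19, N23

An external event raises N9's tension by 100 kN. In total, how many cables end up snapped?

Round 1 — N9 at 200 > 160. N9 snaps.
  N9 sheds 200 kN to N19, N23: 100 each.
    N19: 80+100 = 180 > 120
    N23: 40+100 = 140 > 90
Round 2 — N19, N23 snap.
  N19 sheds 180 kN to N25, N8: 90 each.
    N25: 50+90 = 140 > 70
    N8: 40+90 = 130 ≤ 130
  N23 sheds 140 kN: no online neighbours, lost.
Round 3 — N25 snaps.
  N25 sheds 140 kN to N10, N3: 70 each.
    N10: 50+70 = 120 > 100
    N3: 60+70 = 130 > 100
Round 4 — N10, N3 snap.
  N10 sheds 120 kN to N4: 120 each.
    N4: 10+120 = 130 > 70
  N3 sheds 130 kN to N4: 130 each.
    N4: 130+130 = 260 > 70
Round 5 — N4 snaps.
  N4 sheds 260 kN: no online neighbours, lost.
No further breaks.

7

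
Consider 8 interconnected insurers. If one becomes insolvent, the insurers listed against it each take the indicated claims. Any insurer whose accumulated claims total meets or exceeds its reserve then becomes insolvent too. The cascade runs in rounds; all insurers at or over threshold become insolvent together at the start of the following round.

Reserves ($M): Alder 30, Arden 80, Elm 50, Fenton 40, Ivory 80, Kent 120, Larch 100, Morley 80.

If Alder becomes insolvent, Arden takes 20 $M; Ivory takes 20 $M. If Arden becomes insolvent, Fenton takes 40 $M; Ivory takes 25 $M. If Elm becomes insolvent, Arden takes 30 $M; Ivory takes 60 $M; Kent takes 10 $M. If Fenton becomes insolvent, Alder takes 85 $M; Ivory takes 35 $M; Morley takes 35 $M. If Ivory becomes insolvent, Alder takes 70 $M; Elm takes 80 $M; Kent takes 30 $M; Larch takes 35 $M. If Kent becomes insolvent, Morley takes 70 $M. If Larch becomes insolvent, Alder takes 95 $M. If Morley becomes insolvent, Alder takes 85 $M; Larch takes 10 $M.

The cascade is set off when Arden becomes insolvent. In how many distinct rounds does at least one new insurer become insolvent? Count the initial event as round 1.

Round 1 — Arden becomes insolvent (initial).
  Fenton: +40 → 40 ≥ 40
  Ivory: +25 → 25 < 80
Round 2 — Fenton becomes insolvent.
  Alder: +85 → 85 ≥ 30
  Ivory: +35 → 60 < 80
  Morley: +35 → 35 < 80
Round 3 — Alder becomes insolvent.
  Ivory: +20 → 80 ≥ 80
Round 4 — Ivory becomes insolvent.
  Elm: +80 → 80 ≥ 50
  Kent: +30 → 30 < 120
  Larch: +35 → 35 < 100
Round 5 — Elm becomes insolvent.
  Kent: +10 → 40 < 120
No further insolvencies.

5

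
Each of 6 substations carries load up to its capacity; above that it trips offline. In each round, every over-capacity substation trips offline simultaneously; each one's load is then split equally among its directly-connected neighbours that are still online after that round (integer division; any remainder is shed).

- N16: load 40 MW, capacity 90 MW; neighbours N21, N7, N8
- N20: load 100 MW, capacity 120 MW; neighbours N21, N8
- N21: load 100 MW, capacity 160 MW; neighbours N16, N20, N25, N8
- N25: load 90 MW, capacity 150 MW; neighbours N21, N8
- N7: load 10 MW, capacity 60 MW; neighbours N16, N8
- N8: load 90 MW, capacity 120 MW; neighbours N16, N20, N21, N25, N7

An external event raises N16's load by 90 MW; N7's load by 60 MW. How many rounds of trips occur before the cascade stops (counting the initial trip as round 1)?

Round 1 — N16 at 130 > 90; N7 at 70 > 60. N16, N7 trip offline.
  N16 sheds 130 MW to N21, N8: 65 each.
    N21: 100+65 = 165 > 160
    N8: 90+65 = 155 > 120
  N7 sheds 70 MW to N8: 70 each.
    N8: 155+70 = 225 > 120
Round 2 — N21, N8 trip offline.
  N21 sheds 165 MW to N20, N25: 82 each (1 lost).
    N20: 100+82 = 182 > 120
    N25: 90+82 = 172 > 150
  N8 sheds 225 MW to N20, N25: 112 each (1 lost).
    N20: 182+112 = 294 > 120
    N25: 172+112 = 284 > 150
Round 3 — N20, N25 trip offline.
  N20 sheds 294 MW: no online neighbours, lost.
  N25 sheds 284 MW: no online neighbours, lost.
No further trips.

3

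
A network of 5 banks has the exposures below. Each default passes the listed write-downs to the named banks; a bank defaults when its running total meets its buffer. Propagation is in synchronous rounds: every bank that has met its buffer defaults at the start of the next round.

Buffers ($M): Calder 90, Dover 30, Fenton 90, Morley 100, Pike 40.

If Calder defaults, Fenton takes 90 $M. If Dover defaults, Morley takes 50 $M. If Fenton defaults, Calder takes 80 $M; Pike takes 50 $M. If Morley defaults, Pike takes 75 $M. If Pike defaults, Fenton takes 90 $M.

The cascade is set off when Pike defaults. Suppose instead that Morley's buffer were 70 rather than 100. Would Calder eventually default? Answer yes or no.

With Morley's buffer at 70:
Round 1 — Pike defaults (initial).
  Fenton: +90 → 90 ≥ 90
Round 2 — Fenton defaults.
  Calder: +80 → 80 < 90
No further defaults.

no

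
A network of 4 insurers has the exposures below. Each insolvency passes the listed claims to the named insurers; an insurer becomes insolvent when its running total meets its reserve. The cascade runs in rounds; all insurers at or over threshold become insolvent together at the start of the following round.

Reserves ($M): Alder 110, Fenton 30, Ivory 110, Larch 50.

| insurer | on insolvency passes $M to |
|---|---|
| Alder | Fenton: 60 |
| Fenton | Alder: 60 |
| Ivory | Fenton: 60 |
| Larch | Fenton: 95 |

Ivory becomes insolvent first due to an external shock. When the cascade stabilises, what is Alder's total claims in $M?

Round 1 — Ivory becomes insolvent (initial).
  Fenton: +60 → 60 ≥ 30
Round 2 — Fenton becomes insolvent.
  Alder: +60 → 60 < 110
No further insolvencies.

60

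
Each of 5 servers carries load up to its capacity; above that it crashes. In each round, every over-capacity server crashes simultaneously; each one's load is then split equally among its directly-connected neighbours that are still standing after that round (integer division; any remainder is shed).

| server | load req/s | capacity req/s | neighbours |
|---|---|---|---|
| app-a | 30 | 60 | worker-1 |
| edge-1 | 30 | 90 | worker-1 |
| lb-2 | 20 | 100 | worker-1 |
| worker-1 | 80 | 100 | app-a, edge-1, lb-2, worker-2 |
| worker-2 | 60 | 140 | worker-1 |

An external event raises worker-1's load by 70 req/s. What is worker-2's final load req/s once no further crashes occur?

Round 1 — worker-1 at 150 > 100. worker-1 crashes.
  worker-1 sheds 150 req/s to app-a, edge-1, lb-2, worker-2: 37 each (2 lost).
    app-a: 30+37 = 67 > 60
    edge-1: 30+37 = 67 ≤ 90
    lb-2: 20+37 = 57 ≤ 100
    worker-2: 60+37 = 97 ≤ 140
Round 2 — app-a crashes.
  app-a sheds 67 req/s: no online neighbours, lost.
No further crashes.

97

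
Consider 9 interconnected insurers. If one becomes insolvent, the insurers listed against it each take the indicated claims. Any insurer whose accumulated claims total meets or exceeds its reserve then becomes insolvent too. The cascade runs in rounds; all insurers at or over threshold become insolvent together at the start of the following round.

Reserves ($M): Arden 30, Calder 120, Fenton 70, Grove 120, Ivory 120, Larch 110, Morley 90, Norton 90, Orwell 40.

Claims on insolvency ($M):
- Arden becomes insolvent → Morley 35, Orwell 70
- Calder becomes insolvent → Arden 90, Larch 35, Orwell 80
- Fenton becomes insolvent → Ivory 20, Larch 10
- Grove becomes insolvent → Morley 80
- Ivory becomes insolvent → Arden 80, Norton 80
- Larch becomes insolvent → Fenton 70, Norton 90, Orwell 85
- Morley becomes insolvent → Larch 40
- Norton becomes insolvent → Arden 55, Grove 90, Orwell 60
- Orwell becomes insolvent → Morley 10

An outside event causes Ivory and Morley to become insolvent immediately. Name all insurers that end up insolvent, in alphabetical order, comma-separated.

Arden, Ivory, Morley, Orwell

Round 1 — Ivory, Morley become insolvent (initial).
  Arden: +80 → 80 ≥ 30
  Larch: +40 → 40 < 110
  Norton: +80 → 80 < 90
Round 2 — Arden becomes insolvent.
  Orwell: +70 → 70 ≥ 40
Round 3 — Orwell becomes insolvent.
No further insolvencies.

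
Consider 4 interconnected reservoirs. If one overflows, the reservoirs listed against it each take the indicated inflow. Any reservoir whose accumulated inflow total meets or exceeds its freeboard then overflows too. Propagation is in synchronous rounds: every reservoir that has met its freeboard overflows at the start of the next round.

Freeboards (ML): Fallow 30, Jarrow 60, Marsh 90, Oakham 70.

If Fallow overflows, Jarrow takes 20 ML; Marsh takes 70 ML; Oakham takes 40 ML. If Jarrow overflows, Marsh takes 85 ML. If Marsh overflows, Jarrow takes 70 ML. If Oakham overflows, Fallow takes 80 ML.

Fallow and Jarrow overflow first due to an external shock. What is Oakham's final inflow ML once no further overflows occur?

40

Round 1 — Fallow, Jarrow overflow (initial).
  Marsh: +70+85 → 155 ≥ 90
  Oakham: +40 → 40 < 70
Round 2 — Marsh overflows.
No further overflows.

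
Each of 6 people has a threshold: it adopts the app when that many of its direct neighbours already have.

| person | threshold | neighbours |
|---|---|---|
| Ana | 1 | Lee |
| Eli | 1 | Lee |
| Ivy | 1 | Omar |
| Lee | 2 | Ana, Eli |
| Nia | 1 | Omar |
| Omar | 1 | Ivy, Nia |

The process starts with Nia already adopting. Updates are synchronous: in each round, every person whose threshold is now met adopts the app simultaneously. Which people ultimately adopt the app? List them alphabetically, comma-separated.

Round 1 — Nia adopts the app (initial).
Round 2 — checking thresholds:
  Omar: 1 of 2 neighbours ≥ 1, adopts the app.
Round 3 — checking thresholds:
  Ivy: 1 of 1 neighbours ≥ 1, adopts the app.
Round 4 — no new adoptions; cascade stops.

Ivy, Nia, Omar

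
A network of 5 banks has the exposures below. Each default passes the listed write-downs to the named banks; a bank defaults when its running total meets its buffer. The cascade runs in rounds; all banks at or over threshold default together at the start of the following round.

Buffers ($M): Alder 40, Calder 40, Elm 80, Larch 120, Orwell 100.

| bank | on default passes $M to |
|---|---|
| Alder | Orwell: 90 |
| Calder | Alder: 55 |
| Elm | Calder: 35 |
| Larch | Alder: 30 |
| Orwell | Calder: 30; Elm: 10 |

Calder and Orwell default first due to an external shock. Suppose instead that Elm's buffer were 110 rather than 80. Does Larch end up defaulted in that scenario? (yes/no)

no

With Elm's buffer at 110:
Round 1 — Calder, Orwell default (initial).
  Alder: +55 → 55 ≥ 40
  Elm: +10 → 10 < 110
Round 2 — Alder defaults.
No further defaults.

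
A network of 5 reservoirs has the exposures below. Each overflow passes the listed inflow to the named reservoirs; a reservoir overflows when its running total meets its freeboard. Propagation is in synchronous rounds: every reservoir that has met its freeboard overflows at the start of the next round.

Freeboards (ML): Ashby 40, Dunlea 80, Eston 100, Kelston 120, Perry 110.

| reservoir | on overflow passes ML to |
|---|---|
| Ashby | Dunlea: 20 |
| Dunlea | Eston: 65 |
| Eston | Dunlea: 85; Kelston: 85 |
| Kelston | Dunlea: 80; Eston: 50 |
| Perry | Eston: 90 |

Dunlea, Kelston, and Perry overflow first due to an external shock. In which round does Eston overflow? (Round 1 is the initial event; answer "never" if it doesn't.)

2

Round 1 — Dunlea, Kelston, Perry overflow (initial).
  Eston: +65+50+90 → 205 ≥ 100
Round 2 — Eston overflows.
No further overflows.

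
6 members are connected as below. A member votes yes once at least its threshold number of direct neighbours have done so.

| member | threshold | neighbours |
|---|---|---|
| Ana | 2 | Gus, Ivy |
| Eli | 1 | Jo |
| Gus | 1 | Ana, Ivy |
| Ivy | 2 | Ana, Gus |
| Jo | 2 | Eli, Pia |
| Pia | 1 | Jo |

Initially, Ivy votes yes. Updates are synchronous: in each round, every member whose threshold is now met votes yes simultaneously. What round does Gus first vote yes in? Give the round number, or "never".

2

Round 1 — Ivy votes yes (initial).
Round 2 — checking thresholds:
  Ana: 1 of 2 neighbours < 2, not yet.
  Gus: 1 of 2 neighbours ≥ 1, votes yes.
Round 3 — checking thresholds:
  Ana: 2 of 2 neighbours ≥ 2, votes yes.
Round 4 — no new yes votes; cascade stops.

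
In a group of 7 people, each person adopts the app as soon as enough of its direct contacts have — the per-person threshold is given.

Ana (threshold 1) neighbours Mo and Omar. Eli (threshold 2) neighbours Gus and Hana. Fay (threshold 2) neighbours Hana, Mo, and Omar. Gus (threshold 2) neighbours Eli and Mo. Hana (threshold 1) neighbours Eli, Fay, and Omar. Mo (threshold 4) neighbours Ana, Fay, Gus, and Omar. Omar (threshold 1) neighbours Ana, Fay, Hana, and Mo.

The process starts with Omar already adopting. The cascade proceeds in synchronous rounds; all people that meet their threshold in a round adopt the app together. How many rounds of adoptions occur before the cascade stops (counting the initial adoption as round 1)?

3

Round 1 — Omar adopts the app (initial).
Round 2 — checking thresholds:
  Ana: 1 of 2 neighbours ≥ 1, adopts the app.
  Fay: 1 of 3 neighbours < 2, below threshold.
  Hana: 1 of 3 neighbours ≥ 1, adopts the app.
  Mo: 1 of 4 neighbours < 4, below threshold.
Round 3 — checking thresholds:
  Eli: 1 of 2 neighbours < 2, below threshold.
  Fay: 2 of 3 neighbours ≥ 2, adopts the app.
  Mo: 2 of 4 neighbours < 4, below threshold.
Round 4 — no new adoptions; cascade stops.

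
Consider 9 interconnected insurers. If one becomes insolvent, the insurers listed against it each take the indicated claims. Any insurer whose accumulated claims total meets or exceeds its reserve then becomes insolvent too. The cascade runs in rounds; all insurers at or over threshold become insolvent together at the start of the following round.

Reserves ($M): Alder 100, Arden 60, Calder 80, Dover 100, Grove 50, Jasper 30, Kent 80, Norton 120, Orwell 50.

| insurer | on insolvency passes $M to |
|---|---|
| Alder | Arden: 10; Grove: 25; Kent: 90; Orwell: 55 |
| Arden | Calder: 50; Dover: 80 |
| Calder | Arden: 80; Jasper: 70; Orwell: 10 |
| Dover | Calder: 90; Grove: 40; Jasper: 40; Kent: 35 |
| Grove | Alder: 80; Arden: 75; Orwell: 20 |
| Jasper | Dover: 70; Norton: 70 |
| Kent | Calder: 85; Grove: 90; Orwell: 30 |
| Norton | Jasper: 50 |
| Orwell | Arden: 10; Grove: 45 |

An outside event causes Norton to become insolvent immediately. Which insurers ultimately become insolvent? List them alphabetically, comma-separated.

Jasper, Norton

Round 1 — Norton becomes insolvent (initial).
  Jasper: +50 → 50 ≥ 30
Round 2 — Jasper becomes insolvent.
  Dover: +70 → 70 < 100
No further insolvencies.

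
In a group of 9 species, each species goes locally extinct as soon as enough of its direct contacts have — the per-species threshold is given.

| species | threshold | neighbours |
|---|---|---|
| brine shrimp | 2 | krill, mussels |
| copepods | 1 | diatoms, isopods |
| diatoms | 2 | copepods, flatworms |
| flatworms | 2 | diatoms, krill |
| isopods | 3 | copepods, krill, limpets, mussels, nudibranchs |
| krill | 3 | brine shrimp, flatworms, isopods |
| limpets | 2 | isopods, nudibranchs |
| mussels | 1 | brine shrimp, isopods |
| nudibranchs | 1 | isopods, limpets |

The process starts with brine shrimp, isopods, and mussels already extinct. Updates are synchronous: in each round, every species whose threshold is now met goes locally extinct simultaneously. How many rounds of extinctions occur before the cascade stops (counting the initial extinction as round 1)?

3

Round 1 — brine shrimp, isopods, mussels go locally extinct (initial).
Round 2 — checking thresholds:
  copepods: 1 of 2 neighbours ≥ 1, goes locally extinct.
  krill: 2 of 3 neighbours < 3, below threshold.
  limpets: 1 of 2 neighbours < 2, below threshold.
  nudibranchs: 1 of 2 neighbours ≥ 1, goes locally extinct.
Round 3 — checking thresholds:
  diatoms: 1 of 2 neighbours < 2, below threshold.
  krill: 2 of 3 neighbours < 3, below threshold.
  limpets: 2 of 2 neighbours ≥ 2, goes locally extinct.
Round 4 — no new extinctions; cascade stops.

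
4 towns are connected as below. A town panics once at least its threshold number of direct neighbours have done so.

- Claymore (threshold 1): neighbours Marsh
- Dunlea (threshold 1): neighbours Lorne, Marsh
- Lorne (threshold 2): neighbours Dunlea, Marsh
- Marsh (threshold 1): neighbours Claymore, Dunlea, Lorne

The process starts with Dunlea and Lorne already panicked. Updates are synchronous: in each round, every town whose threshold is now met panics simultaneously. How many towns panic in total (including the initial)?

4

Round 1 — Dunlea, Lorne panic (initial).
Round 2 — checking thresholds:
  Marsh: 2 of 3 neighbours ≥ 1, panics.
Round 3 — checking thresholds:
  Claymore: 1 of 1 neighbours ≥ 1, panics.
Round 4 — no new panics; cascade stops.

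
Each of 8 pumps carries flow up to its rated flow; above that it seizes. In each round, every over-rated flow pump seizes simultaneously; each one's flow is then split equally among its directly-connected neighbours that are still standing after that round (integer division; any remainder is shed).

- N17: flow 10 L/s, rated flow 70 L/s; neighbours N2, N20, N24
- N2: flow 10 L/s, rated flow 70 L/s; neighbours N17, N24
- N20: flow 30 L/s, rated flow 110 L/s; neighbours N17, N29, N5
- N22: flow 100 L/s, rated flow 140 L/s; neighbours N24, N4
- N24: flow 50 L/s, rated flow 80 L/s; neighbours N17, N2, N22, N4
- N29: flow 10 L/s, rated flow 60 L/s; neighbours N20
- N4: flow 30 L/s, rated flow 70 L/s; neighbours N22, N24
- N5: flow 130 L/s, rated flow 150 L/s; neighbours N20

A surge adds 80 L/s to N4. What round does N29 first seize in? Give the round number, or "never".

never

Round 1 — N4 at 110 > 70. N4 seizes.
  N4 sheds 110 L/s to N22, N24: 55 each.
    N22: 100+55 = 155 > 140
    N24: 50+55 = 105 > 80
Round 2 — N22, N24 seize.
  N22 sheds 155 L/s: no online neighbours, lost.
  N24 sheds 105 L/s to N17, N2: 52 each (1 lost).
    N17: 10+52 = 62 ≤ 70
    N2: 10+52 = 62 ≤ 70
No further seizures.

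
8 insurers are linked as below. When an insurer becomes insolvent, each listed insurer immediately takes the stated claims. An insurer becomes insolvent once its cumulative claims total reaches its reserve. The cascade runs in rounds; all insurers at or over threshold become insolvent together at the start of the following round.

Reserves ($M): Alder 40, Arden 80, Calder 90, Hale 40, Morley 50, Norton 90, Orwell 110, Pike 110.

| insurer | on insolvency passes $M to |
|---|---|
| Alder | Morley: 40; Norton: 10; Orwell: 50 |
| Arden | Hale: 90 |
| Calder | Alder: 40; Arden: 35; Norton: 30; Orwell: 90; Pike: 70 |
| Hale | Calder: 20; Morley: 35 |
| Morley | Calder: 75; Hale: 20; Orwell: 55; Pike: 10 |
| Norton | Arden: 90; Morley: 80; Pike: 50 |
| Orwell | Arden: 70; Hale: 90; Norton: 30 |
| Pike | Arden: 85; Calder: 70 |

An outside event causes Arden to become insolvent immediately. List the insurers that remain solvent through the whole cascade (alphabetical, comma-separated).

Alder, Calder, Morley, Norton, Orwell, Pike

Round 1 — Arden becomes insolvent (initial).
  Hale: +90 → 90 ≥ 40
Round 2 — Hale becomes insolvent.
  Calder: +20 → 20 < 90
  Morley: +35 → 35 < 50
No further insolvencies.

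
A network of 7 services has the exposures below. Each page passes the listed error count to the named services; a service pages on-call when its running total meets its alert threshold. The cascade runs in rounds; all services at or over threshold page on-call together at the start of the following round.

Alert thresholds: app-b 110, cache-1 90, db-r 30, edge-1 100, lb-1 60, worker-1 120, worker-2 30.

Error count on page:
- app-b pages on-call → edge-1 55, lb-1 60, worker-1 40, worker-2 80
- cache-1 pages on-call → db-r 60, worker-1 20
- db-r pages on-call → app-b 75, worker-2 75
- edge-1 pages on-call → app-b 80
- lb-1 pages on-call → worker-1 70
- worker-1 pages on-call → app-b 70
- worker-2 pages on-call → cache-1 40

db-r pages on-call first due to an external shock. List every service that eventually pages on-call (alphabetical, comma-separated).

Round 1 — db-r pages on-call (initial).
  app-b: +75 → 75 < 110
  worker-2: +75 → 75 ≥ 30
Round 2 — worker-2 pages on-call.
  cache-1: +40 → 40 < 90
No further pages.

db-r, worker-2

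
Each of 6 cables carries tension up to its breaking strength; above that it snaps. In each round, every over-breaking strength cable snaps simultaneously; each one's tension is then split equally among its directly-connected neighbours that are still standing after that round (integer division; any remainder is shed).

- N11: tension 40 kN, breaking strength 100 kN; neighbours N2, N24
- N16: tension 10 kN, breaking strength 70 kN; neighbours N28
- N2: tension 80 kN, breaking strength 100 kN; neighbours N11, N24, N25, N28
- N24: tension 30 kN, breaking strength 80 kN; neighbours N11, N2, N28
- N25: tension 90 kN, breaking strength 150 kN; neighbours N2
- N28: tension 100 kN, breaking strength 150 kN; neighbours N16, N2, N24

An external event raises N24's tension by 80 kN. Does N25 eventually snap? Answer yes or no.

Round 1 — N24 at 110 > 80. N24 snaps.
  N24 sheds 110 kN to N11, N2, N28: 36 each (2 lost).
    N11: 40+36 = 76 ≤ 100
    N2: 80+36 = 116 > 100
    N28: 100+36 = 136 ≤ 150
Round 2 — N2 snaps.
  N2 sheds 116 kN to N11, N25, N28: 38 each (2 lost).
    N11: 76+38 = 114 > 100
    N25: 90+38 = 128 ≤ 150
    N28: 136+38 = 174 > 150
Round 3 — N11, N28 snap.
  N11 sheds 114 kN: no online neighbours, lost.
  N28 sheds 174 kN to N16: 174 each.
    N16: 10+174 = 184 > 70
Round 4 — N16 snaps.
  N16 sheds 184 kN: no online neighbours, lost.
No further breaks.

no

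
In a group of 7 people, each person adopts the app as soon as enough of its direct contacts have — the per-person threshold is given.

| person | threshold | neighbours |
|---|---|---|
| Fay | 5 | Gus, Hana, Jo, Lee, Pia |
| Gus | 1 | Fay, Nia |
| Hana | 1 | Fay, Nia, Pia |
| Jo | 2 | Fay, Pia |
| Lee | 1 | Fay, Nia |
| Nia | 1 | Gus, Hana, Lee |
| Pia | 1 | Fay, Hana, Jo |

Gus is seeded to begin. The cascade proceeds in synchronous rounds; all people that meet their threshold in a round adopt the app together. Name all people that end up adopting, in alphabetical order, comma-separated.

Gus, Hana, Lee, Nia, Pia

Round 1 — Gus adopts the app (initial).
Round 2 — checking thresholds:
  Fay: 1 of 5 neighbours < 5, not yet.
  Nia: 1 of 3 neighbours ≥ 1, adopts the app.
Round 3 — checking thresholds:
  Fay: 1 of 5 neighbours < 5, not yet.
  Hana: 1 of 3 neighbours ≥ 1, adopts the app.
  Lee: 1 of 2 neighbours ≥ 1, adopts the app.
Round 4 — checking thresholds:
  Fay: 3 of 5 neighbours < 5, not yet.
  Pia: 1 of 3 neighbours ≥ 1, adopts the app.
Round 5 — no new adoptions; cascade stops.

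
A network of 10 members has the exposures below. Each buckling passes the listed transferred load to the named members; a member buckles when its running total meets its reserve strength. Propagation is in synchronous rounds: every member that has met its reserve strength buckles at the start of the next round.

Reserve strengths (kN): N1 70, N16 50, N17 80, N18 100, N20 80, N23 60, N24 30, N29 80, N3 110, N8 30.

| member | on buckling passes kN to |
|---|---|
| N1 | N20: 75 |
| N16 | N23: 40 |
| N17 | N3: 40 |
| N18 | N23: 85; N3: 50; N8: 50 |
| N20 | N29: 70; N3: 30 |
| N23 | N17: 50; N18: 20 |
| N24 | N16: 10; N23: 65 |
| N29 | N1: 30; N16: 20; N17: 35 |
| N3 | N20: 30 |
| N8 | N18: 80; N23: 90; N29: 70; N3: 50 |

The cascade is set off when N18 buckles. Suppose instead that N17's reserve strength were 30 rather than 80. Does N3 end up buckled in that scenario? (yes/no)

yes

With N17's reserve strength at 30:
Round 1 — N18 buckles (initial).
  N23: +85 → 85 ≥ 60
  N3: +50 → 50 < 110
  N8: +50 → 50 ≥ 30
Round 2 — N23, N8 buckle.
  N17: +50 → 50 ≥ 30
  N29: +70 → 70 < 80
  N3: +50 → 100 < 110
Round 3 — N17 buckles.
  N3: +40 → 140 ≥ 110
Round 4 — N3 buckles.
  N20: +30 → 30 < 80
No further bucklings.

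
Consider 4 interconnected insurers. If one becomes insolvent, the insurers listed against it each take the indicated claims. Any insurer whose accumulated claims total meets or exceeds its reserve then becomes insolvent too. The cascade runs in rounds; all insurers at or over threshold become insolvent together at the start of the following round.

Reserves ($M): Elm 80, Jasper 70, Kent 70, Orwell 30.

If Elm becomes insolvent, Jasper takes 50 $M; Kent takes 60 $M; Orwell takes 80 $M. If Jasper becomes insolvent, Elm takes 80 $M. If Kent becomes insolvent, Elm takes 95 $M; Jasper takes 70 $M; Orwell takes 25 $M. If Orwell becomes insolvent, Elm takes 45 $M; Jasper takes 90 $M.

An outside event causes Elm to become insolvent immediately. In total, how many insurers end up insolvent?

Round 1 — Elm becomes insolvent (initial).
  Jasper: +50 → 50 < 70
  Kent: +60 → 60 < 70
  Orwell: +80 → 80 ≥ 30
Round 2 — Orwell becomes insolvent.
  Jasper: +90 → 140 ≥ 70
Round 3 — Jasper becomes insolvent.
No further insolvencies.

3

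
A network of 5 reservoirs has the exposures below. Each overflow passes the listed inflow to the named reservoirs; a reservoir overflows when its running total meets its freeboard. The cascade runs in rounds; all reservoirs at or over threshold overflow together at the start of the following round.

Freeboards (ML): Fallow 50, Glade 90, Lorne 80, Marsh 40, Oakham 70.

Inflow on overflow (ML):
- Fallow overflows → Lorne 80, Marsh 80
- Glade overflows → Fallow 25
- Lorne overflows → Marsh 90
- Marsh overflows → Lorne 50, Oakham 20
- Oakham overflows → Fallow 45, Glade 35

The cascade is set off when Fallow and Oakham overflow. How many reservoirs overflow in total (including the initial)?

4

Round 1 — Fallow, Oakham overflow (initial).
  Glade: +35 → 35 < 90
  Lorne: +80 → 80 ≥ 80
  Marsh: +80 → 80 ≥ 40
Round 2 — Lorne, Marsh overflow.
No further overflows.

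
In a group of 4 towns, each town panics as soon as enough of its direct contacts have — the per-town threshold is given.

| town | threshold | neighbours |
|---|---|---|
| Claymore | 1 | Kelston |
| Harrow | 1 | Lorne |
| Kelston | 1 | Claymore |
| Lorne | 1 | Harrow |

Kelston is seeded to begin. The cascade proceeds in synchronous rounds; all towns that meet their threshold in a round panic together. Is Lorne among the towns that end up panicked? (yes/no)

Round 1 — Kelston panics (initial).
Round 2 — checking thresholds:
  Claymore: 1 of 1 neighbours ≥ 1, panics.
Round 3 — no new panics; cascade stops.

no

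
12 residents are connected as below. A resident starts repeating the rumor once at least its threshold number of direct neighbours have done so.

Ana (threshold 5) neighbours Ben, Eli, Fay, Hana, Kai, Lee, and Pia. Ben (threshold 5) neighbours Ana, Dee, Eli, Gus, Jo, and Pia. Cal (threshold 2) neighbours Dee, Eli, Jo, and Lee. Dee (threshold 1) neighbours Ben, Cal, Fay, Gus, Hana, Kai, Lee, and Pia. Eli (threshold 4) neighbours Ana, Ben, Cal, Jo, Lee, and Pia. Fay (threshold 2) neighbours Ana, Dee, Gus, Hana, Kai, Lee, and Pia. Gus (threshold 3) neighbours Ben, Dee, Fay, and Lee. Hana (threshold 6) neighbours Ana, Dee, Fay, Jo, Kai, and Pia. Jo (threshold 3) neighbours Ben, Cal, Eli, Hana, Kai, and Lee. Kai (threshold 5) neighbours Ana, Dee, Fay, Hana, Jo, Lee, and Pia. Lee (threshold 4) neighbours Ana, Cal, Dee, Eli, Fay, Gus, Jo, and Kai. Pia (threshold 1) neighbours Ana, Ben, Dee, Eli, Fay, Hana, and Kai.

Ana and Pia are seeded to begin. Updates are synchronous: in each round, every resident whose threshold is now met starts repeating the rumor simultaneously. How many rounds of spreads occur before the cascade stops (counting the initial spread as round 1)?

2

Round 1 — Ana, Pia start repeating the rumor (initial).
Round 2 — checking thresholds:
  Ben: 2 of 6 neighbours < 5, below threshold.
  Dee: 1 of 8 neighbours ≥ 1, starts repeating the rumor.
  Eli: 2 of 6 neighbours < 4, below threshold.
  Fay: 2 of 7 neighbours ≥ 2, starts repeating the rumor.
  Hana: 2 of 6 neighbours < 6, below threshold.
  Kai: 2 of 7 neighbours < 5, below threshold.
  Lee: 1 of 8 neighbours < 4, below threshold.
Round 3 — no new spreads; cascade stops.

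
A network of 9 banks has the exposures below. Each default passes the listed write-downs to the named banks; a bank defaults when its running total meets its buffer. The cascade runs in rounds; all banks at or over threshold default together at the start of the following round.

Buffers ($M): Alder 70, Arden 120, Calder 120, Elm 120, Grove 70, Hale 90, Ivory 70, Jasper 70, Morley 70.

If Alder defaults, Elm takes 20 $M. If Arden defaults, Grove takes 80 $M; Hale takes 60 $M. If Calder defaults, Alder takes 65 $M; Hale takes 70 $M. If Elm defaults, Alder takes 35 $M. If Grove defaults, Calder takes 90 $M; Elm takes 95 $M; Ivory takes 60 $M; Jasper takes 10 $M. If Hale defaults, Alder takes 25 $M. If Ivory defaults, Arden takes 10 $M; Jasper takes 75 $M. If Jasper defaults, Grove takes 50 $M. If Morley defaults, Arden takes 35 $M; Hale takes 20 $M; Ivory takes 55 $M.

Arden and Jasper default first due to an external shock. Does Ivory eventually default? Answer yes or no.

Round 1 — Arden, Jasper default (initial).
  Grove: +80+50 → 130 ≥ 70
  Hale: +60 → 60 < 90
Round 2 — Grove defaults.
  Calder: +90 → 90 < 120
  Elm: +95 → 95 < 120
  Ivory: +60 → 60 < 70
No further defaults.

no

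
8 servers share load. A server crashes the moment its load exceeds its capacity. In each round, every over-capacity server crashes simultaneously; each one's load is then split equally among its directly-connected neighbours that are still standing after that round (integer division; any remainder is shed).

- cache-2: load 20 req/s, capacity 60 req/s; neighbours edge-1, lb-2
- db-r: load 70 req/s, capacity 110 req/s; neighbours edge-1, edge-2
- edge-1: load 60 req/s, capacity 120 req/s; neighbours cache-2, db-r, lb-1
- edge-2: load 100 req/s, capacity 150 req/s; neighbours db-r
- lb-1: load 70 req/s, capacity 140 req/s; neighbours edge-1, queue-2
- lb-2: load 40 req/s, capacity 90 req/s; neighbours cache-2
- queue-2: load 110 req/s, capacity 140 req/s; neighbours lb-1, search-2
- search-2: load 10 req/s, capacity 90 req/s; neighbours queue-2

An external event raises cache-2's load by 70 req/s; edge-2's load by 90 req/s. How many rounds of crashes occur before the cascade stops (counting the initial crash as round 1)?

6

Round 1 — cache-2 at 90 > 60; edge-2 at 190 > 150. cache-2, edge-2 crash.
  cache-2 sheds 90 req/s to edge-1, lb-2: 45 each.
    edge-1: 60+45 = 105 ≤ 120
    lb-2: 40+45 = 85 ≤ 90
  edge-2 sheds 190 req/s to db-r: 190 each.
    db-r: 70+190 = 260 > 110
Round 2 — db-r crashes.
  db-r sheds 260 req/s to edge-1: 260 each.
    edge-1: 105+260 = 365 > 120
Round 3 — edge-1 crashes.
  edge-1 sheds 365 req/s to lb-1: 365 each.
    lb-1: 70+365 = 435 > 140
Round 4 — lb-1 crashes.
  lb-1 sheds 435 req/s to queue-2: 435 each.
    queue-2: 110+435 = 545 > 140
Round 5 — queue-2 crashes.
  queue-2 sheds 545 req/s to search-2: 545 each.
    search-2: 10+545 = 555 > 90
Round 6 — search-2 crashes.
  search-2 sheds 555 req/s: no online neighbours, lost.
No further crashes.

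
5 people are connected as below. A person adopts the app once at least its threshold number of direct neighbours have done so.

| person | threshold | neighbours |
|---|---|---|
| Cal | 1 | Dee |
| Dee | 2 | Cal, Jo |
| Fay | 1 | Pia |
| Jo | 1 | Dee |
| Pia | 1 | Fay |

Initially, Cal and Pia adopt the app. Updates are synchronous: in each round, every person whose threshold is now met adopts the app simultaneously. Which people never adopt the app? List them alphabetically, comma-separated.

Round 1 — Cal, Pia adopt the app (initial).
Round 2 — checking thresholds:
  Dee: 1 of 2 neighbours < 2, holds.
  Fay: 1 of 1 neighbours ≥ 1, adopts the app.
Round 3 — no new adoptions; cascade stops.

Dee, Jo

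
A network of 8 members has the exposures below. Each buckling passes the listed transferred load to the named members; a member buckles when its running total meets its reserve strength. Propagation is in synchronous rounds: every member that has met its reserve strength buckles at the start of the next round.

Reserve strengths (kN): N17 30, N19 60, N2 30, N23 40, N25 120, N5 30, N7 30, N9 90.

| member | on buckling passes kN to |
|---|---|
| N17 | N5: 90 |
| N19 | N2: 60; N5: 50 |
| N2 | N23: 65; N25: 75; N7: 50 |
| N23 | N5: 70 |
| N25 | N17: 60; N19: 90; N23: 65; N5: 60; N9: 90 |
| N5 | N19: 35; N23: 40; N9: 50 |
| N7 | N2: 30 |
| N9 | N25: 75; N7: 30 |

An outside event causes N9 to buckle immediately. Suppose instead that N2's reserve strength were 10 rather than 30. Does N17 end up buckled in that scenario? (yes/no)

yes

With N2's reserve strength at 10:
Round 1 — N9 buckles (initial).
  N25: +75 → 75 < 120
  N7: +30 → 30 ≥ 30
Round 2 — N7 buckles.
  N2: +30 → 30 ≥ 10
Round 3 — N2 buckles.
  N23: +65 → 65 ≥ 40
  N25: +75 → 150 ≥ 120
Round 4 — N23, N25 buckle.
  N17: +60 → 60 ≥ 30
  N19: +90 → 90 ≥ 60
  N5: +70+60 → 130 ≥ 30
Round 5 — N17, N19, N5 buckle.
No further bucklings.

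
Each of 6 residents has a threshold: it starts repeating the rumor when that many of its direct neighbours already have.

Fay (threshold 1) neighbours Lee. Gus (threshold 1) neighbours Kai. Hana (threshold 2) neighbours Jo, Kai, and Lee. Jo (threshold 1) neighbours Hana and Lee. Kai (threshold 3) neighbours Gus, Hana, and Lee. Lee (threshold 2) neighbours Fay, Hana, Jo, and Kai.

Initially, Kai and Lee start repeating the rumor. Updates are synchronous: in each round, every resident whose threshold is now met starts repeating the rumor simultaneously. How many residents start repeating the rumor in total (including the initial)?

Round 1 — Kai, Lee start repeating the rumor (initial).
Round 2 — checking thresholds:
  Fay: 1 of 1 neighbours ≥ 1, starts repeating the rumor.
  Gus: 1 of 1 neighbours ≥ 1, starts repeating the rumor.
  Hana: 2 of 3 neighbours ≥ 2, starts repeating the rumor.
  Jo: 1 of 2 neighbours ≥ 1, starts repeating the rumor.
Round 3 — no new spreads; cascade stops.

6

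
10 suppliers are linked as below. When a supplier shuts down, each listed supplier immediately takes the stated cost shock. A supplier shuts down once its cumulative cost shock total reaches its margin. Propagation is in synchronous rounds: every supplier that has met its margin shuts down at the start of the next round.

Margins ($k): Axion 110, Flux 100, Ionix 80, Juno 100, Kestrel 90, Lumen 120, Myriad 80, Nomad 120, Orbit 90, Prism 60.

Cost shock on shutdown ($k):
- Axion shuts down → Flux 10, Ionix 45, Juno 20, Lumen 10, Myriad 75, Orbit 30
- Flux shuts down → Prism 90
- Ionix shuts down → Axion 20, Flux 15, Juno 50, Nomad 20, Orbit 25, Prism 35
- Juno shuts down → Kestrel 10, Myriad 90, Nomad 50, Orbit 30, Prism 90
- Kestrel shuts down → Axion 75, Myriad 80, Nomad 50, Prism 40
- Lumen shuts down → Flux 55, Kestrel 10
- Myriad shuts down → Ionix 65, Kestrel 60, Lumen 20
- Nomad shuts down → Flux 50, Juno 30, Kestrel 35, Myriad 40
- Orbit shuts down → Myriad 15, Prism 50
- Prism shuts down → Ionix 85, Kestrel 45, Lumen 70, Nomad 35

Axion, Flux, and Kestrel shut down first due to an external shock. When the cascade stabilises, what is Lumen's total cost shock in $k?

Round 1 — Axion, Flux, Kestrel shut down (initial).
  Ionix: +45 → 45 < 80
  Juno: +20 → 20 < 100
  Lumen: +10 → 10 < 120
  Myriad: +75+80 → 155 ≥ 80
  Nomad: +50 → 50 < 120
  Orbit: +30 → 30 < 90
  Prism: +90+40 → 130 ≥ 60
Round 2 — Myriad, Prism shut down.
  Ionix: +65+85 → 195 ≥ 80
  Lumen: +20+70 → 100 < 120
  Nomad: +35 → 85 < 120
Round 3 — Ionix shuts down.
  Juno: +50 → 70 < 100
  Nomad: +20 → 105 < 120
  Orbit: +25 → 55 < 90
No further shutdowns.

100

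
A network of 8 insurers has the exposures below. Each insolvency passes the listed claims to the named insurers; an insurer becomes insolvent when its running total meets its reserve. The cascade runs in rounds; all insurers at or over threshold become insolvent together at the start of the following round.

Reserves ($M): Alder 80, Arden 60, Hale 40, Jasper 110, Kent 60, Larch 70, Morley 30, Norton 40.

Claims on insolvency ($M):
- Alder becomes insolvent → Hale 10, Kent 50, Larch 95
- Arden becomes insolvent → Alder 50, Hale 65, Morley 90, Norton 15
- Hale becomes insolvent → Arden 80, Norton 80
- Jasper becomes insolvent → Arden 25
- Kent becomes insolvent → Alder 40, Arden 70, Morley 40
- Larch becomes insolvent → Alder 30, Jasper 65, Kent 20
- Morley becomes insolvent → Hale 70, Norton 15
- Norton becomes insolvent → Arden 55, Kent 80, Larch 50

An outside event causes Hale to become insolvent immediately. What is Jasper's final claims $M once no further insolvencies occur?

Round 1 — Hale becomes insolvent (initial).
  Arden: +80 → 80 ≥ 60
  Norton: +80 → 80 ≥ 40
Round 2 — Arden, Norton become insolvent.
  Alder: +50 → 50 < 80
  Kent: +80 → 80 ≥ 60
  Larch: +50 → 50 < 70
  Morley: +90 → 90 ≥ 30
Round 3 — Kent, Morley become insolvent.
  Alder: +40 → 90 ≥ 80
Round 4 — Alder becomes insolvent.
  Larch: +95 → 145 ≥ 70
Round 5 — Larch becomes insolvent.
  Jasper: +65 → 65 < 110
No further insolvencies.

65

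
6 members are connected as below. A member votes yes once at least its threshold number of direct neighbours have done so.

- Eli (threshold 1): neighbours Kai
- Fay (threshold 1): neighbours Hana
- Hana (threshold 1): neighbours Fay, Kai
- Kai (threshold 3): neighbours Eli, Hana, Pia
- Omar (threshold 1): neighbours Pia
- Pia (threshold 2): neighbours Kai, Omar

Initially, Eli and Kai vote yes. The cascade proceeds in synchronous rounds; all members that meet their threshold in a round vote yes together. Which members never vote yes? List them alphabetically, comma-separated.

Omar, Pia

Round 1 — Eli, Kai vote yes (initial).
Round 2 — checking thresholds:
  Hana: 1 of 2 neighbours ≥ 1, votes yes.
  Pia: 1 of 2 neighbours < 2, not yet.
Round 3 — checking thresholds:
  Fay: 1 of 1 neighbours ≥ 1, votes yes.
  Pia: 1 of 2 neighbours < 2, not yet.
Round 4 — no new yes votes; cascade stops.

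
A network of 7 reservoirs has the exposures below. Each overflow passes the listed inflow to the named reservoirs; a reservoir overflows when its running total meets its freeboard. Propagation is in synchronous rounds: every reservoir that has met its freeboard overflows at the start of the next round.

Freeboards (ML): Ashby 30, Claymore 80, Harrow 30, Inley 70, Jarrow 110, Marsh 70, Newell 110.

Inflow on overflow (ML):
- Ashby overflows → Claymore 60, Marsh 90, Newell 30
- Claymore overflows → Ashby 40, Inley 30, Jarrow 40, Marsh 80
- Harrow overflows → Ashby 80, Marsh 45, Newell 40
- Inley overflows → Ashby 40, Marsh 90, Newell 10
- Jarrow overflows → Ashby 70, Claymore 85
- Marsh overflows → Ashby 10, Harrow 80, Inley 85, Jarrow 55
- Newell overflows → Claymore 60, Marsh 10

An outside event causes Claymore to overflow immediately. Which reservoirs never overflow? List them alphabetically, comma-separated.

Jarrow, Newell

Round 1 — Claymore overflows (initial).
  Ashby: +40 → 40 ≥ 30
  Inley: +30 → 30 < 70
  Jarrow: +40 → 40 < 110
  Marsh: +80 → 80 ≥ 70
Round 2 — Ashby, Marsh overflow.
  Harrow: +80 → 80 ≥ 30
  Inley: +85 → 115 ≥ 70
  Jarrow: +55 → 95 < 110
  Newell: +30 → 30 < 110
Round 3 — Harrow, Inley overflow.
  Newell: +40+10 → 80 < 110
No further overflows.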